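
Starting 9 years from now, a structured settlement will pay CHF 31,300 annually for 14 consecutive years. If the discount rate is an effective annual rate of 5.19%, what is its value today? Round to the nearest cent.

CHF 204,204.14

Value one period before first payment (t=8): 31300 × [1 − (1+0.0519)^(−14)] / 0.0519 = 31300 × 9.779482 = 306,097.7877
Discount back 8 years: 306,097.7877 × (1+0.0519)^(−8) = 306,097.7877 × 0.667121 = 204,204.1434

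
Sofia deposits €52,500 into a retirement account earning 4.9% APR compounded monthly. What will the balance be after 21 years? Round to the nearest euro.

€146,601

Periodic rate i = 0.049/12 = 0.00408333; n = 21 × 12 = 252 periods.
FV = 52,500 × (1 + 0.00408333)^252 = 146,601.4963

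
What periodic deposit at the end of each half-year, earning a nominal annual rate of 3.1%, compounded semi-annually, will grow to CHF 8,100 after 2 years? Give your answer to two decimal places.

CHF 1,978.52

Periodic rate i = 0.031/2 = 0.0155; n = 2 × 2 = 4 periods.
PMT = 8100 / ( [(1+0.0155)^4 − 1] / 0.0155 ) = 8100 / 4.093965 = 1,978.5222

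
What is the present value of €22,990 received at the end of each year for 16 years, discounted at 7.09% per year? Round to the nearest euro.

€215,889

Annuity factor a(16|0.0709) = 9.390573; PV = 22990 × 9.390573 = 215,889.2795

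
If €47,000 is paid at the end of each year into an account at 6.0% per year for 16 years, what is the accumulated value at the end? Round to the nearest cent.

Accumulation factor s(16|0.06) = 25.672528; FV = 47000 × 25.672528 = 1,206,608.8197

€1,206,608.82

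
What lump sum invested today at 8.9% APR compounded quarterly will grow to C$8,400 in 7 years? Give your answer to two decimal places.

C$4,536.07

With 4 periods per year: i = 0.02225, n = 28.
Discount factor = (1+0.02225)^(−28) = 0.540009; PV = 8,400 × 0.540009 = 4,536.0721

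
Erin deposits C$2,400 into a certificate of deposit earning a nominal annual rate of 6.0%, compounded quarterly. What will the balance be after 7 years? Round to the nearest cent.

Periodic rate i = 0.06/4 = 0.015; n = 7 × 4 = 28 periods.
FV = 2,400 × (1 + 0.015)^28 = 3,641.3332

C$3,641.33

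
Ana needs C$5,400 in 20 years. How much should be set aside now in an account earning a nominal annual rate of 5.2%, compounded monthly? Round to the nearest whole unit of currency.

C$1,913

Periodic rate i = 0.052/12 = 0.00433333; n = 20 × 12 = 240 periods.
Discount factor = (1+0.00433333)^(−240) = 0.354250; PV = 5,400 × 0.354250 = 1,912.9486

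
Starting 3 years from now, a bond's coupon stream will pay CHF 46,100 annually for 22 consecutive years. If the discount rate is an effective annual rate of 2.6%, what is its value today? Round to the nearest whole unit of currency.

Value one period before first payment (t=2): 46100 × [1 − (1+0.026)^(−22)] / 0.026 = 46100 × 16.594765 = 765,018.6450
PV₀ = 765,018.6450 / (1+0.026)^2 = 765,018.6450 / 1.052676 = 726,737.0445

CHF 726,737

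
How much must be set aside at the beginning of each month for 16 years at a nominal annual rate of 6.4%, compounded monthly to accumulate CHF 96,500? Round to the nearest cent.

i = 0.064/12 = 0.00533333 per month; n = 16·12 = 192.
PMT = 96500 / ( [(1+0.00533333)^192 − 1] / 0.00533333 × (1+i) ) = 96500 / 334.916236 = 288.1317

CHF 288.13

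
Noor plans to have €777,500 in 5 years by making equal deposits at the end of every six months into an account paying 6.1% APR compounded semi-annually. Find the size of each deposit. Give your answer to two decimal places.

€67,665.70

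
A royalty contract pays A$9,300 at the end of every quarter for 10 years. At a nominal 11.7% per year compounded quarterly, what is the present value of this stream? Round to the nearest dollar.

A$217,598

With 4 periods per year: i = 0.02925, n = 40.
Annuity factor a(40|0.02925) = 23.397595; PV = 9300 × 23.397595 = 217,597.6378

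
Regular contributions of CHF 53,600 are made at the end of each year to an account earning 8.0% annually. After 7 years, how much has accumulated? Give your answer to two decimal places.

FV = PMT · [(1+i)^n − 1] / i = 53600 · 8.922803 = 478,262.2601

CHF 478,262.26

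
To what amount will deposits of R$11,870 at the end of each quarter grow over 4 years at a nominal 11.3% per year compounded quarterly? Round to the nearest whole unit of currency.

Periodic rate i = 0.113/4 = 0.02825; n = 4 × 4 = 16 periods.
Accumulation factor s(16|0.02825) = 19.880879; FV = 11870 × 19.880879 = 235,986.0393

R$235,986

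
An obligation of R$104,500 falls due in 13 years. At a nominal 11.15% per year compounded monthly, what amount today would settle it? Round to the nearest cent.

R$24,689.54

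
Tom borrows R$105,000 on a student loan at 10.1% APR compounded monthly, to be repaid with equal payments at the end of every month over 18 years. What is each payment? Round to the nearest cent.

With 12 periods per year: i = 0.00841667, n = 216.
PMT = 105000 / ( [1 − (1+0.00841667)^(−216)] / 0.00841667 ) = 105000 / 99.375444 = 1,056.5991

R$1,056.60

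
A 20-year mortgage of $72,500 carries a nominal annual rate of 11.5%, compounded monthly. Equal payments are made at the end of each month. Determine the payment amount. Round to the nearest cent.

Periodic rate i = 0.115/12 = 0.00958333; n = 20 × 12 = 240 periods.
Annuity-PV factor = 93.770838; PMT = 72500 / 93.770838 = 773.1615

$773.16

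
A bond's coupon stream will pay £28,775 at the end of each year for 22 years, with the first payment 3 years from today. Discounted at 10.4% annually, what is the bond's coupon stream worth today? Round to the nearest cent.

PV at t=2 (ordinary 22-year annuity): 28775 × a(22|0.104) = 28775 × 8.524831 = 245,302.0103
PV₀ = 245,302.0103 / (1+0.104)^2 = 245,302.0103 / 1.218816 = 201,262.5452

£201,262.55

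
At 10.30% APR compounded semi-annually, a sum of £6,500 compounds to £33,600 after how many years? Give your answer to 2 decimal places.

16.36 years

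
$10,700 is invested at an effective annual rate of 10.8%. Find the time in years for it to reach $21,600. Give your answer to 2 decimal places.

6.85 years

n = ln(21600/10700) / ln(1+0.108) = ln(2.01869) / 0.102557 = 6.8494 years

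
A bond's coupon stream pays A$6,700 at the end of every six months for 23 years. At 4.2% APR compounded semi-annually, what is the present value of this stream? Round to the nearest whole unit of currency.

A$196,397

With 2 periods per year: i = 0.021, n = 46.
PV = 6700 × [1 − (1+0.021)^(−46)] / 0.021 = 6700 × 29.312916 = 196,396.5404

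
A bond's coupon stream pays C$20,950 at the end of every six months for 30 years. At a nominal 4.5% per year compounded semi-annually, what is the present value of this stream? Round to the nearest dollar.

C$686,091

With 2 periods per year: i = 0.0225, n = 60.
PV = 20950 × [1 − (1+0.0225)^(−60)] / 0.0225 = 20950 × 32.748953 = 686,090.5622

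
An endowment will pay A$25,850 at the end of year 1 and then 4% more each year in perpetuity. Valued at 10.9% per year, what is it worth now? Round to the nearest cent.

A$374,637.68

PV = PMT / (i − g) = 25850 / (0.109 − 0.04) = 25850 / 0.069000 = 374,637.6812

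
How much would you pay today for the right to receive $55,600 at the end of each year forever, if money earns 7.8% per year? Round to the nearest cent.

$712,820.51

PV = PMT / i = 55600 / 0.078 = 712,820.5128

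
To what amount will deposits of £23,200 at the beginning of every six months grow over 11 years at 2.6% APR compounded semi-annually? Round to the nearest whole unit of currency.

i = 0.026/2 = 0.013 per half-year; n = 11·2 = 22.
Accumulation factor s(22|0.013) × (1+i) = 25.608753; FV = 23200 × 25.608753 = 594,123.0738
(Beginning-of-period payments → annuity-due factor ×(1+i).)

£594,123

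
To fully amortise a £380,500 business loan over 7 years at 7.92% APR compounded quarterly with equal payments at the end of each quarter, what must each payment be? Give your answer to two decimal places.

£17,833.28

Periodic rate i = 0.0792/4 = 0.0198; n = 7 × 4 = 28 periods.
Annuity-PV factor = 21.336517; PMT = 380500 / 21.336517 = 17,833.2762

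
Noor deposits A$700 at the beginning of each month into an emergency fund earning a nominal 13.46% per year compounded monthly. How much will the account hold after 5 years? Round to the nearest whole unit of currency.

i = 0.1346/12 = 0.0112167 per month; n = 5·12 = 60.
Accumulation factor s(60|0.0112167) × (1+i) = 85.895946; FV = 700 × 85.895946 = 60,127.1620
(Beginning-of-period payments → annuity-due factor ×(1+i).)

A$60,127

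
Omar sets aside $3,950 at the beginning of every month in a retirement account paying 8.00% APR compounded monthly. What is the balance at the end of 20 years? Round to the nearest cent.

$2,342,141.51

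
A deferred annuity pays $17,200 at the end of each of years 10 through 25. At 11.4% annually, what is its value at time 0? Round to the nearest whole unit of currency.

$46,952

Value one period before first payment (t=9): 17200 × [1 − (1+0.114)^(−16)] / 0.114 = 17200 × 7.212621 = 124,057.0838
Discount back 9 years: 124,057.0838 × (1+0.114)^(−9) = 124,057.0838 × 0.378472 = 46,952.0815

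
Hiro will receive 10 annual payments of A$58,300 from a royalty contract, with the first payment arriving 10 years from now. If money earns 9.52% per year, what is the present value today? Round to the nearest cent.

PV at t=9 (ordinary 10-year annuity): 58300 × a(10|0.0952) = 58300 × 6.273341 = 365,735.7940
PV₀ = 365,735.7940 / (1+0.0952)^9 = 365,735.7940 / 2.266945 = 161,334.2409

A$161,334.24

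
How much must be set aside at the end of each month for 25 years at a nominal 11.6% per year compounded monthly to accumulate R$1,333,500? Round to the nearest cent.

R$761.72

With 12 periods per year: i = 0.00966667, n = 300.
FV-annuity factor = 1750.633311; PMT = 1.3335e+06 / 1750.633311 = 761.7243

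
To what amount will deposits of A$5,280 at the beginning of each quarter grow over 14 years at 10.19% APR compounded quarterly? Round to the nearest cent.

A$656,917.02

Periodic rate i = 0.1019/4 = 0.025475; n = 14 × 4 = 56 periods.
Accumulation factor s(56|0.025475) × (1+i) = 124.416103; FV = 5280 × 124.416103 = 656,917.0233
Payments are at the start of each period, so multiply by (1+i).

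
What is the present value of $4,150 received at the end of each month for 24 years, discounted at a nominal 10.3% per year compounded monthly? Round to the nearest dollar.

$442,248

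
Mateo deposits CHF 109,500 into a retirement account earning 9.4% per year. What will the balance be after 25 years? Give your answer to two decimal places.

CHF 1,034,777.96

FV = 109,500 × (1 + 0.094)^25 = 1,034,777.9579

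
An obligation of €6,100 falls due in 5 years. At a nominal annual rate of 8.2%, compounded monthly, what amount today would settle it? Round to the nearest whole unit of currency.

With 12 periods per year: i = 0.00683333, n = 60.
Discount factor = (1+0.00683333)^(−60) = 0.664576; PV = 6,100 × 0.664576 = 4,053.9157

€4,054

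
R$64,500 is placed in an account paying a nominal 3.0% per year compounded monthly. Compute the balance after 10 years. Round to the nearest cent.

Periodic rate i = 0.03/12 = 0.0025; n = 10 × 12 = 120 periods.
FV = 64,500 × (1 + 0.0025)^120 = 87,033.3038

R$87,033.30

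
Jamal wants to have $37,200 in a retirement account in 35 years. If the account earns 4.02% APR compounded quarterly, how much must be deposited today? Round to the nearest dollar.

i = 0.0402/4 = 0.01005 per quarter; n = 35·4 = 140.
Discount factor = (1+0.01005)^(−140) = 0.246603; PV = 37,200 × 0.246603 = 9,173.6195

$9,174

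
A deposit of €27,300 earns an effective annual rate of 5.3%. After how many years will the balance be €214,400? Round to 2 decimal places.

39.91 years

(1+i)^n = 214400/27300 = 7.85348, so n = ln 7.85348 / ln 1.053 = 39.9076 years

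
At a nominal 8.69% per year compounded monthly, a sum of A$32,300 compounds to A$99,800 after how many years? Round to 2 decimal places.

Periodic rate i = 0.0869/12 = 0.00724167.
n = ln(99800/32300) / ln(1+0.00724167) = ln(3.08978) / 0.007216 = 156.3426 months
= 156.3426/12 years

13.03 years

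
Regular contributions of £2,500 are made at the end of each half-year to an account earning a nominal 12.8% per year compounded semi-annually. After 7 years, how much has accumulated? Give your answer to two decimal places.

£54,036.03

i = 0.128/2 = 0.064 per half-year; n = 7·2 = 14.
FV = 2500 × [(1+0.064)^14 − 1] / 0.064 = 2500 × 21.614412 = 54,036.0305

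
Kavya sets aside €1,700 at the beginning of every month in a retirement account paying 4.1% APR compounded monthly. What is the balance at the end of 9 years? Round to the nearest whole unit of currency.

€222,360

i = 0.041/12 = 0.00341667 per month; n = 9·12 = 108.
FV = 1700 × [(1+0.00341667)^108 − 1] / 0.00341667 × (1+i) = 1700 × 130.799990 = 222,359.9833
(Beginning-of-period payments → annuity-due factor ×(1+i).)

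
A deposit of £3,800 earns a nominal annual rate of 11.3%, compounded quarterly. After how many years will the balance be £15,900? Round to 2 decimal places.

12.84 years

Periodic rate i = 0.113/4 = 0.02825.
n = ln(15900/3800) / ln(1+0.02825) = ln(4.18421) / 0.027858 = 51.3785 quarters
= 51.3785/4 years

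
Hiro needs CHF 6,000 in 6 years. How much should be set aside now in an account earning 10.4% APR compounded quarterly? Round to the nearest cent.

CHF 3,240.52

i = 0.104/4 = 0.026 per quarter; n = 6·4 = 24.
PV = FV·(1+i)^(−n) = 6,000 × 0.540087 = 3,240.5191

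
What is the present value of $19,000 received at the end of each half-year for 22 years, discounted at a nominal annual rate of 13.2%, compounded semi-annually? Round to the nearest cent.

With 2 periods per year: i = 0.066, n = 44.
Annuity factor a(44|0.066) = 14.241310; PV = 19000 × 14.241310 = 270,584.8992

$270,584.90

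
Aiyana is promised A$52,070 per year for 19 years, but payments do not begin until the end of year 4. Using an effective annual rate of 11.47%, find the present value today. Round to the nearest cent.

PV at t=3 (ordinary 19-year annuity): 52070 × a(19|0.1147) = 52070 × 7.610664 = 396,287.2836
Discount back 3 years: 396,287.2836 × (1+0.1147)^(−3) = 396,287.2836 × 0.721981 = 286,112.0395

A$286,112.04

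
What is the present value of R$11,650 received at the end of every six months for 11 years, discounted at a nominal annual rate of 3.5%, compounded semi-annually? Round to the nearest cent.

R$211,217.64

i = 0.035/2 = 0.0175 per half-year; n = 11·2 = 22.
Annuity factor a(22|0.0175) = 18.130269; PV = 11650 × 18.130269 = 211,217.6394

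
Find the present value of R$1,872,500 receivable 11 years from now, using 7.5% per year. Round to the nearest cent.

R$845,140.12

PV = 1,872,500 / (1 + 0.075)^11 = 1,872,500 / 2.215609 = 845,140.1216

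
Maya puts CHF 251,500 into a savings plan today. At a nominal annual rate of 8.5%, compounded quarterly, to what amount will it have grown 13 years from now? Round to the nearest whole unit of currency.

i = 0.085/4 = 0.02125 per quarter; n = 13·4 = 52.
FV = PV·(1+i)^n = 251,500 × 2.984473 = 750,594.8936

CHF 750,595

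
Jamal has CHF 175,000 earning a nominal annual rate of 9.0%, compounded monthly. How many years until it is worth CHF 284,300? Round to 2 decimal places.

5.41 years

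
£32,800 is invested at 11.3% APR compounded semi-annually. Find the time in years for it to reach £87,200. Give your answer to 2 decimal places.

Periodic rate i = 0.113/2 = 0.0565.
n = ln(87200/32800) / ln(1+0.0565) = ln(2.65854) / 0.054962 = 17.7902 half-years
= 17.7902/2 years

8.90 years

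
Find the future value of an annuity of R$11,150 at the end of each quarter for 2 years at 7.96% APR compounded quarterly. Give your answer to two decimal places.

i = 0.0796/4 = 0.0199 per quarter; n = 2·4 = 8.
FV = PMT · [(1+i)^n − 1] / i = 11150 · 8.579937 = 95,666.2984

R$95,666.30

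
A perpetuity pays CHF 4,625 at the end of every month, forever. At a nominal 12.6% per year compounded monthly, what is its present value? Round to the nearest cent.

Periodic rate i = 0.126/12 = 0.0105.
PV = C/r = 4625/0.0105 = 440,476.1905

CHF 440,476.19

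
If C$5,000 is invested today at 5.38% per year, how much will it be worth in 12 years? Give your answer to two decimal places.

5,000 × (1+0.0538)^12 = 5,000 × 1.875419 = 9,377.0954

C$9,377.10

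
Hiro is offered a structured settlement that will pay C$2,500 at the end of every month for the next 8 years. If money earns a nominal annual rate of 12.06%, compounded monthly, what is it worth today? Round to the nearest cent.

C$153,507.72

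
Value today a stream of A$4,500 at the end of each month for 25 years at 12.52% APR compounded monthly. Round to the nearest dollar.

A$412,146

Periodic rate i = 0.1252/12 = 0.0104333; n = 25 × 12 = 300 periods.
PV = PMT · [1 − (1+i)^(−n)] / i = 4500 · 91.587941 = 412,145.7350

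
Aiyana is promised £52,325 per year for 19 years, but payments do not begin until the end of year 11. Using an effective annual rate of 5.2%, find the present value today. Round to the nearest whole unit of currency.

PV at t=10 (ordinary 19-year annuity): 52325 × a(19|0.052) = 52325 × 11.890743 = 622,183.1382
PV₀ = 622,183.1382 / (1+0.052)^10 = 622,183.1382 / 1.660188 = 374,766.5657

£374,767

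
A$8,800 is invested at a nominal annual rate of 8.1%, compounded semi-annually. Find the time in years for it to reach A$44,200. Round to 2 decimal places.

20.33 years

Periodic rate i = 0.081/2 = 0.0405.
(1+i)^n = 44200/8800 = 5.02273, so n = ln 5.02273 / ln 1.0405 = 40.6528 half-years
= 40.6528/2 years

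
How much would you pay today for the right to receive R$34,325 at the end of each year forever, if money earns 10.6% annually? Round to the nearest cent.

R$323,820.75

PV = PMT / i = 34325 / 0.106 = 323,820.7547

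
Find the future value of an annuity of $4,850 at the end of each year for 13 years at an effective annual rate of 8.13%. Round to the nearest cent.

$105,142.36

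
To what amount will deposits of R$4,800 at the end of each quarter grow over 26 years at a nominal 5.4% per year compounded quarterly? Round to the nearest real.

Periodic rate i = 0.054/4 = 0.0135; n = 26 × 4 = 104 periods.
FV = 4800 × [(1+0.0135)^104 − 1] / 0.0135 = 4800 × 224.695623 = 1,078,538.9896

R$1,078,539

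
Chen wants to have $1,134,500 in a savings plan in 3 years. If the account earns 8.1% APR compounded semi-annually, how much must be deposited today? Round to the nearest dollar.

$894,030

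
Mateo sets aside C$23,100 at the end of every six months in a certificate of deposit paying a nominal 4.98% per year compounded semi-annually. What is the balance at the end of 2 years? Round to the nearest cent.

i = 0.0498/2 = 0.0249 per half-year; n = 2·2 = 4.
FV = 23100 × [(1+0.0249)^4 − 1] / 0.0249 = 23100 × 4.151895 = 95,908.7855

C$95,908.79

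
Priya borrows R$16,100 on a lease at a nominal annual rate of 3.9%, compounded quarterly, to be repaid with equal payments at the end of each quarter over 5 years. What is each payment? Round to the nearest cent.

R$889.94

With 4 periods per year: i = 0.00975, n = 20.
Annuity-PV factor = 18.091058; PMT = 16100 / 18.091058 = 889.9424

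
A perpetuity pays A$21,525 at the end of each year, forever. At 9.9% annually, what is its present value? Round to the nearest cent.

PV = C/r = 21525/0.099 = 217,424.2424

A$217,424.24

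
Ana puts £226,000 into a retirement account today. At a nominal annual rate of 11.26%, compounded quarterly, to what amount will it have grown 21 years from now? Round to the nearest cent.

£2,327,302.02

With 4 periods per year: i = 0.02815, n = 84.
FV = 226,000 × (1 + 0.02815)^84 = 2,327,302.0222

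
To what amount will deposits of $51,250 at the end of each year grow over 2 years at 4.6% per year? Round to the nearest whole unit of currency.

FV = PMT · [(1+i)^n − 1] / i = 51250 · 2.046000 = 104,857.5000

$104,858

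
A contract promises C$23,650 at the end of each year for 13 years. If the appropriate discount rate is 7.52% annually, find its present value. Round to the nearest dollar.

C$191,962

PV = PMT · [1 − (1+i)^(−n)] / i = 23650 · 8.116774 = 191,961.7052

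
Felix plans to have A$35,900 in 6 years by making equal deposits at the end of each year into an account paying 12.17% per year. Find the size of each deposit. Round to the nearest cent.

FV-annuity factor = 8.150098; PMT = 35900 / 8.150098 = 4,404.8550

A$4,404.86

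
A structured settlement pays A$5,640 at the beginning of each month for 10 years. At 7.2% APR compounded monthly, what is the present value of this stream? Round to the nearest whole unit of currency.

Periodic rate i = 0.072/12 = 0.006; n = 10 × 12 = 120 periods.
Annuity factor a(120|0.006) × (1+i) = 85.878769; PV = 5640 × 85.878769 = 484,356.2582
Payments are at the start of each period, so multiply by (1+i).

A$484,356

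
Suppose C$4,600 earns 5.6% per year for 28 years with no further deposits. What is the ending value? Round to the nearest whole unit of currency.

C$21,152

4,600 × (1+0.056)^28 = 4,600 × 4.598220 = 21,151.8102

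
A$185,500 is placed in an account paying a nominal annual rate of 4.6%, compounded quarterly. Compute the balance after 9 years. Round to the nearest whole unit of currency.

With 4 periods per year: i = 0.0115, n = 36.
FV = PV·(1+i)^n = 185,500 × 1.509287 = 279,972.8059

A$279,973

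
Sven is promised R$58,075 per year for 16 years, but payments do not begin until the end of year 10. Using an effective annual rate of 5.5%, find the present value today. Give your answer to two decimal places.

R$375,265.40

Value one period before first payment (t=9): 58075 × [1 − (1+0.055)^(−16)] / 0.055 = 58075 × 10.462162 = 607,590.0600
Discount back 9 years: 607,590.0600 × (1+0.055)^(−9) = 607,590.0600 × 0.617629 = 375,265.3999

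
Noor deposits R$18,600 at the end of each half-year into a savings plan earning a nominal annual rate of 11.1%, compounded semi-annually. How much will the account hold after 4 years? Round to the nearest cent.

R$181,145.53

i = 0.111/2 = 0.0555 per half-year; n = 4·2 = 8.
FV = 18600 × [(1+0.0555)^8 − 1] / 0.0555 = 18600 × 9.739007 = 181,145.5316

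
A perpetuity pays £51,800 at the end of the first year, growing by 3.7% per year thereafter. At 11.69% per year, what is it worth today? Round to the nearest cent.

£648,310.39

PV = D₁/(r − g) = 51800/(0.1169 − 0.037) = 648,310.3880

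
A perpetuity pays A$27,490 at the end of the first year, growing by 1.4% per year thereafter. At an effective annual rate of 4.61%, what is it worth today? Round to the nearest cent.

PV = D₁/(r − g) = 27490/(0.0461 − 0.014) = 856,386.2928

A$856,386.29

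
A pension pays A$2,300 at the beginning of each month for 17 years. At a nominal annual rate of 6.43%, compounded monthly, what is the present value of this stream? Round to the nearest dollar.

Periodic rate i = 0.0643/12 = 0.00535833; n = 17 × 12 = 204 periods.
PV = 2300 × [1 − (1+0.00535833)^(−204)] / 0.00535833 × (1+i) = 2300 × 124.553978 = 286,474.1499
Payments are at the start of each period, so multiply by (1+i).

A$286,474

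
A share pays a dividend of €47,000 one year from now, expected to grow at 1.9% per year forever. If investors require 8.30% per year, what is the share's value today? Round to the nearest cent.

PV = D₁/(r − g) = 47000/(0.083 − 0.019) = 734,375.0000

€734,375.00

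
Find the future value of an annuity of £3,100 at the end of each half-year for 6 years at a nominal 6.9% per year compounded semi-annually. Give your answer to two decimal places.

Periodic rate i = 0.069/2 = 0.0345; n = 6 × 2 = 12 periods.
FV = 3100 × [(1+0.0345)^12 − 1] / 0.0345 = 3100 × 14.560350 = 45,137.0851

£45,137.09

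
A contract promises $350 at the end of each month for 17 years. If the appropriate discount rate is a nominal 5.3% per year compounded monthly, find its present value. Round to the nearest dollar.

$46,995

i = 0.053/12 = 0.00441667 per month; n = 17·12 = 204.
PV = 350 × [1 − (1+0.00441667)^(−204)] / 0.00441667 = 350 × 134.270973 = 46,994.8407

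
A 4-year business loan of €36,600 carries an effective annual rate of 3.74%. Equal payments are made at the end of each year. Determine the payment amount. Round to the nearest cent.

PMT = 36600 / ( [1 − (1+0.0374)^(−4)] / 0.0374 ) = 36600 / 3.652248 = 10,021.2254

€10,021.23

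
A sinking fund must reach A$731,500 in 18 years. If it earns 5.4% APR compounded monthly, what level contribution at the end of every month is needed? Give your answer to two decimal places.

Periodic rate i = 0.054/12 = 0.0045; n = 18 × 12 = 216 periods.
FV-annuity factor = 363.881879; PMT = 731500 / 363.881879 = 2,010.2677

A$2,010.27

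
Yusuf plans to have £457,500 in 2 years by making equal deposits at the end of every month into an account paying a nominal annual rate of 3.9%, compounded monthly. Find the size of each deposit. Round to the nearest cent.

£18,359.67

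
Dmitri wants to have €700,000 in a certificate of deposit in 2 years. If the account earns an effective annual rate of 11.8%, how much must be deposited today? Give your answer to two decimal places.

€560,034.05

Discount factor = (1+0.118)^(−2) = 0.800049; PV = 700,000 × 0.800049 = 560,034.0501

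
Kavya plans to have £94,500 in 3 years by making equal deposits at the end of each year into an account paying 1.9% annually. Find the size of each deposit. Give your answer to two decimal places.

£30,909.01

FV-annuity factor = 3.057361; PMT = 94500 / 3.057361 = 30,909.0094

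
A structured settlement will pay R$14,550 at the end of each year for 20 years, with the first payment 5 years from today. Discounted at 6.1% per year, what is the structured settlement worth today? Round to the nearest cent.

R$130,630.30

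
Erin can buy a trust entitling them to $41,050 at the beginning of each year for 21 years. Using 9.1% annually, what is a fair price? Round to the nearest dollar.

$413,122

PV = 41050 × [1 − (1+0.091)^(−21)] / 0.091 × (1+i) = 41050 × 10.063865 = 413,121.6715
(annuity-due: payments at period start, so ×(1+i).)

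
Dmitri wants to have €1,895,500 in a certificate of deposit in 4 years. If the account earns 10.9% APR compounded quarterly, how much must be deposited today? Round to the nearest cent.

€1,232,836.23

Periodic rate i = 0.109/4 = 0.02725; n = 4 × 4 = 16 periods.
PV = FV·(1+i)^(−n) = 1,895,500 × 0.650402 = 1,232,836.2331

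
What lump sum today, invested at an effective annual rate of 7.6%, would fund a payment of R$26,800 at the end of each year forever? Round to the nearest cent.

R$352,631.58

PV = C/r = 26800/0.076 = 352,631.5789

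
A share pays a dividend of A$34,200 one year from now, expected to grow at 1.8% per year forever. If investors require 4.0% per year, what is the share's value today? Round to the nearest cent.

PV = PMT / (i − g) = 34200 / (0.04 − 0.018) = 34200 / 0.022000 = 1,554,545.4545

A$1,554,545.45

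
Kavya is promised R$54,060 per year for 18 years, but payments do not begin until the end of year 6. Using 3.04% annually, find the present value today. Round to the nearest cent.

R$637,959.19

Value one period before first payment (t=5): 54060 × [1 − (1+0.0304)^(−18)] / 0.0304 = 54060 × 13.707117 = 741,006.7193
Discount back 5 years: 741,006.7193 × (1+0.0304)^(−5) = 741,006.7193 × 0.860936 = 637,959.1872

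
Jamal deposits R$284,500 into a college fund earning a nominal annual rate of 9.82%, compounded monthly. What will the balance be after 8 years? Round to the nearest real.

R$622,122

i = 0.0982/12 = 0.00818333 per month; n = 8·12 = 96.
FV = 284,500 × (1 + 0.00818333)^96 = 622,122.0340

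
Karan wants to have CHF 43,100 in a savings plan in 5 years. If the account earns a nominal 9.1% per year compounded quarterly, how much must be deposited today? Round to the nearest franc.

CHF 27,484

Periodic rate i = 0.091/4 = 0.02275; n = 5 × 4 = 20 periods.
Discount factor = (1+0.02275)^(−20) = 0.637691; PV = 43,100 × 0.637691 = 27,484.4789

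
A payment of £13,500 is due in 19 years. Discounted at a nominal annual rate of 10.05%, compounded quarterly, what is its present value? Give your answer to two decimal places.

£2,047.84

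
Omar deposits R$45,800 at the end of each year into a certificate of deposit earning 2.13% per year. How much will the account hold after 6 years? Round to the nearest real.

FV = 45800 × [(1+0.0213)^6 − 1] / 0.0213 = 45800 × 6.328720 = 289,855.3757

R$289,855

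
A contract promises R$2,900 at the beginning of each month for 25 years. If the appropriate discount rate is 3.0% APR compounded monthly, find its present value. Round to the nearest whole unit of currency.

R$613,071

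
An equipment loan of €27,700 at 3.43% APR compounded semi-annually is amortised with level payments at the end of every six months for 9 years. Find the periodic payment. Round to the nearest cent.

€1,801.67

Periodic rate i = 0.0343/2 = 0.01715; n = 9 × 2 = 18 periods.
Annuity-PV factor = 15.374597; PMT = 27700 / 15.374597 = 1,801.6733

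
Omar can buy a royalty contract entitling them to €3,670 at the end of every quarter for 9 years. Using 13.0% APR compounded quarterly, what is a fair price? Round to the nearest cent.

€77,217.13

Periodic rate i = 0.13/4 = 0.0325; n = 9 × 4 = 36 periods.
Annuity factor a(36|0.0325) = 21.040090; PV = 3670 × 21.040090 = 77,217.1319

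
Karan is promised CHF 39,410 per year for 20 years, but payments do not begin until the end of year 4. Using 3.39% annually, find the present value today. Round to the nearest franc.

Value one period before first payment (t=3): 39410 × [1 − (1+0.0339)^(−20)] / 0.0339 = 39410 × 14.354909 = 565,726.9574
PV₀ = 565,726.9574 / (1+0.0339)^3 = 565,726.9574 / 1.105187 = 511,883.6615

CHF 511,884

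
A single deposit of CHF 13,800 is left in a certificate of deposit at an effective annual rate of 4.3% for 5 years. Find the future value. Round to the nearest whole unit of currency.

CHF 17,033

FV = PV·(1+i)^n = 13,800 × 1.234302 = 17,033.3719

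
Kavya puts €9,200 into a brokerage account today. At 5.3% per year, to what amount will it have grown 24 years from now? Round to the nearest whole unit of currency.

€31,774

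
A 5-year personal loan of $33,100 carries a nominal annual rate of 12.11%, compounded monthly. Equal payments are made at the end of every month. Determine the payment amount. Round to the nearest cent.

$738.13

i = 0.1211/12 = 0.0100917 per month; n = 5·12 = 60.
PMT = 33100 / ( [1 − (1+0.0100917)^(−60)] / 0.0100917 ) = 33100 / 44.842900 = 738.1325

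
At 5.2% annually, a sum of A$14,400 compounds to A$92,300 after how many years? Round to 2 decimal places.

(1+i)^n = 92300/14400 = 6.40972, so n = ln 6.40972 / ln 1.052 = 36.6483 years

36.65 years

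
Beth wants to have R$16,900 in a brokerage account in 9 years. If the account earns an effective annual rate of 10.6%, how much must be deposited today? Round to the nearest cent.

R$6,824.81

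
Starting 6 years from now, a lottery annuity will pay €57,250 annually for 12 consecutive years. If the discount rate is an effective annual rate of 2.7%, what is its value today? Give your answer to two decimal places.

€507,845.69

PV at t=5 (ordinary 12-year annuity): 57250 × a(12|0.027) = 57250 × 10.134644 = 580,208.3713
Discount back 5 years: 580,208.3713 × (1+0.027)^(−5) = 580,208.3713 × 0.875282 = 507,845.6918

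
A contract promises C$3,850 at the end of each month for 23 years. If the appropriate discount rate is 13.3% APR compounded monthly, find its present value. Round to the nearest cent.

C$330,788.15

With 12 periods per year: i = 0.0110833, n = 276.
PV = 3850 × [1 − (1+0.0110833)^(−276)] / 0.0110833 = 3850 × 85.918999 = 330,788.1469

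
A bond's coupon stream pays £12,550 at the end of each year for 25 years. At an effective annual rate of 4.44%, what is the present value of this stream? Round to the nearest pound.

£187,249

PV = 12550 × [1 − (1+0.0444)^(−25)] / 0.0444 = 12550 × 14.920215 = 187,248.6943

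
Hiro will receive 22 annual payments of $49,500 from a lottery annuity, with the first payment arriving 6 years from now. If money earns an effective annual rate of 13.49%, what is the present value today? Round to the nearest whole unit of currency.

Value one period before first payment (t=5): 49500 × [1 − (1+0.1349)^(−22)] / 0.1349 = 49500 × 6.954840 = 344,264.5776
PV₀ = 344,264.5776 / (1+0.1349)^5 = 344,264.5776 / 1.882730 = 182,853.9554

$182,854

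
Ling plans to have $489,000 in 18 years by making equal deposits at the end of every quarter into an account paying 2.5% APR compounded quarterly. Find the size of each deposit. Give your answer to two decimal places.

$5,398.61

Periodic rate i = 0.025/4 = 0.00625; n = 18 × 4 = 72 periods.
PMT = 489000 / ( [(1+0.00625)^72 − 1] / 0.00625 ) = 489000 / 90.578789 = 5,398.6149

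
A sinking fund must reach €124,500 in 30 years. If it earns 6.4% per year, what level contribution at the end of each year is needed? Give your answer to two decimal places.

€1,467.25

PMT = 124500 / ( [(1+0.064)^30 − 1] / 0.064 ) = 124500 / 84.852510 = 1,467.2518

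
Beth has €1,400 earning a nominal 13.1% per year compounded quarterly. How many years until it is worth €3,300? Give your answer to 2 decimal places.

6.65 years

Periodic rate i = 0.131/4 = 0.03275.
n = ln(3300/1400) / ln(1+0.03275) = ln(2.35714) / 0.032225 = 26.6081 quarters
= 26.6081/4 years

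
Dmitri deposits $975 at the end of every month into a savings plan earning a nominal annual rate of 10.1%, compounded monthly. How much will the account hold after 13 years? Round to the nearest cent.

Periodic rate i = 0.101/12 = 0.00841667; n = 13 × 12 = 156 periods.
Accumulation factor s(156|0.00841667) = 320.428435; FV = 975 × 320.428435 = 312,417.7240

$312,417.72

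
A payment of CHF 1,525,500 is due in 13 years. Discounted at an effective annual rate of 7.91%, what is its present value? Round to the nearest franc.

Discount factor = (1+0.0791)^(−13) = 0.371705; PV = 1,525,500 × 0.371705 = 567,035.4473

CHF 567,035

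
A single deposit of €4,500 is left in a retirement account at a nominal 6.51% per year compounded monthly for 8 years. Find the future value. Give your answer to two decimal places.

€7,564.53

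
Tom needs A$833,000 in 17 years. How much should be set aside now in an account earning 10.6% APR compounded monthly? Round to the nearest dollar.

A$138,510

With 12 periods per year: i = 0.00883333, n = 204.
Discount factor = (1+0.00883333)^(−204) = 0.166279; PV = 833,000 × 0.166279 = 138,510.4695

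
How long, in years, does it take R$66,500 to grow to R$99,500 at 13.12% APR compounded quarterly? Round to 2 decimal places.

3.12 years

Periodic rate i = 0.1312/4 = 0.0328.
n = ln(99500/66500) / ln(1+0.0328) = ln(1.49624) / 0.032274 = 12.4856 quarters
= 12.4856/4 years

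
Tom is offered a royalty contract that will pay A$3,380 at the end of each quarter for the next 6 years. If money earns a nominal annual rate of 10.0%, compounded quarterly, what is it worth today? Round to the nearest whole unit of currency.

With 4 periods per year: i = 0.025, n = 24.
PV = PMT · [1 − (1+i)^(−n)] / i = 3380 · 17.884986 = 60,451.2521

A$60,451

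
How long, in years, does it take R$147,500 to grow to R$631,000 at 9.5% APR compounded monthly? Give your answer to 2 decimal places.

Periodic rate i = 0.095/12 = 0.00791667.
n = ln(631000/147500) / ln(1+0.00791667) = ln(4.27797) / 0.007885 = 184.3230 months
= 184.3230/12 years

15.36 years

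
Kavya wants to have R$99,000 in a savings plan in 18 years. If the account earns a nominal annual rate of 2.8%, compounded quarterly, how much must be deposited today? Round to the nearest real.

R$59,912

Periodic rate i = 0.028/4 = 0.007; n = 18 × 4 = 72 periods.
PV = 99,000 / (1 + 0.007)^72 = 99,000 / 1.652425 = 59,911.9306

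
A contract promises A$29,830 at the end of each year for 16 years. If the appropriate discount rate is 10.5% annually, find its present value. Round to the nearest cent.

A$226,595.28

PV = PMT · [1 − (1+i)^(−n)] / i = 29830 · 7.596221 = 226,595.2829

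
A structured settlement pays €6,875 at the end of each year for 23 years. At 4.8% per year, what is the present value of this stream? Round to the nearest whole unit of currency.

PV = PMT · [1 − (1+i)^(−n)] / i = 6875 · 13.746548 = 94,507.5193

€94,508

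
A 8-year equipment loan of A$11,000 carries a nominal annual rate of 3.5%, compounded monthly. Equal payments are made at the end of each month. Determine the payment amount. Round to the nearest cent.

A$131.54

Periodic rate i = 0.035/12 = 0.00291667; n = 8 × 12 = 96 periods.
Annuity-PV factor = 83.625663; PMT = 11000 / 83.625663 = 131.5386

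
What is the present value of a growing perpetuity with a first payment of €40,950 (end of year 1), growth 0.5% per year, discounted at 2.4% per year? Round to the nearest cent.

€2,155,263.16

PV = D₁/(r − g) = 40950/(0.024 − 0.005) = 2,155,263.1579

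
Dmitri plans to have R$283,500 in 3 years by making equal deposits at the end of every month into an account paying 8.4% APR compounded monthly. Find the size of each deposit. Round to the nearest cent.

With 12 periods per year: i = 0.007, n = 36.
FV-annuity factor = 40.781003; PMT = 283500 / 40.781003 = 6,951.7662

R$6,951.77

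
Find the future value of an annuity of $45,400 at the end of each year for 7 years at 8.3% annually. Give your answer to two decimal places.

FV = 45400 × [(1+0.083)^7 − 1] / 0.083 = 45400 × 9.005152 = 408,833.9040

$408,833.90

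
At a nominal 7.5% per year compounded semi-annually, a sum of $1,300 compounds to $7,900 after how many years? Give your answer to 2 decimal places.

24.51 years

Periodic rate i = 0.075/2 = 0.0375.
(1+i)^n = 7900/1300 = 6.07692, so n = ln 6.07692 / ln 1.0375 = 49.0167 half-years
= 49.0167/2 years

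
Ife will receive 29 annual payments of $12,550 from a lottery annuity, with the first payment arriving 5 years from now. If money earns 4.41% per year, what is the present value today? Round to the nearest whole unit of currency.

$170,958

PV at t=4 (ordinary 29-year annuity): 12550 × a(29|0.0441) = 12550 × 16.188786 = 203,169.2608
Discount back 4 years: 203,169.2608 × (1+0.0441)^(−4) = 203,169.2608 × 0.841456 = 170,958.0744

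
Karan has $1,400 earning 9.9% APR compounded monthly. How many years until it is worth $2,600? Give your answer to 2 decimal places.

Periodic rate i = 0.099/12 = 0.00825.
(1+i)^n = 2600/1400 = 1.85714, so n = ln 1.85714 / ln 1.00825 = 75.3442 months
= 75.3442/12 years

6.28 years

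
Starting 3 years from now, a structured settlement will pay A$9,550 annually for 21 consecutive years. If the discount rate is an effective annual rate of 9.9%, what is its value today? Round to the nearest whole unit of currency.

A$68,867

Value one period before first payment (t=2): 9550 × [1 − (1+0.099)^(−21)] / 0.099 = 9550 × 8.709734 = 83,177.9616
PV₀ = 83,177.9616 / (1+0.099)^2 = 83,177.9616 / 1.207801 = 68,867.2733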